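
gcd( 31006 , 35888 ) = 2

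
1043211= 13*80247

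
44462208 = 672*66164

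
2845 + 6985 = 9830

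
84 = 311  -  227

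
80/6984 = 10/873=   0.01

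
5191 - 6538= - 1347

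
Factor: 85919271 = 3^1*28639757^1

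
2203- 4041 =-1838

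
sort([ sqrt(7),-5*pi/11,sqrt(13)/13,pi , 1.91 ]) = [ - 5 * pi/11,  sqrt( 13)/13,1.91,sqrt( 7) , pi]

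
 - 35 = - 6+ - 29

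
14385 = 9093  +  5292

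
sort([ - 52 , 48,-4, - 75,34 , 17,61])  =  [ - 75, -52, - 4,17, 34,48,61]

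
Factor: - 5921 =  - 31^1*191^1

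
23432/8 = 2929 = 2929.00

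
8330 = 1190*7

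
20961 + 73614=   94575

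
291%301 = 291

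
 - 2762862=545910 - 3308772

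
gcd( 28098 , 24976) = 3122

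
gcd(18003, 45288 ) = 51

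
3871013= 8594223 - 4723210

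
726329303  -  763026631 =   -  36697328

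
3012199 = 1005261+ 2006938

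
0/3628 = 0 = 0.00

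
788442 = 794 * 993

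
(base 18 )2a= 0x2E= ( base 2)101110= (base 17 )2c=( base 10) 46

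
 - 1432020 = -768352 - 663668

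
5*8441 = 42205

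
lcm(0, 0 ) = 0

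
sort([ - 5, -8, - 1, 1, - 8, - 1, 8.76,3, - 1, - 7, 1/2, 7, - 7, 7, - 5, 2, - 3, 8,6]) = [ - 8, - 8, - 7,- 7, - 5, - 5, - 3, - 1 , - 1,- 1 , 1/2, 1 , 2,3,6, 7, 7,  8,  8.76 ] 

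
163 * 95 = 15485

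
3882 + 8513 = 12395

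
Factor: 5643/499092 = 2^( - 2)*3^2*199^(-1 ) = 9/796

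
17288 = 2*8644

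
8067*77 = 621159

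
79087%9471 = 3319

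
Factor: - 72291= -3^1*24097^1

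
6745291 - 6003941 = 741350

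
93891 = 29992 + 63899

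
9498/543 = 3166/181 = 17.49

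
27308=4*6827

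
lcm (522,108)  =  3132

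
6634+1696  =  8330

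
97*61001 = 5917097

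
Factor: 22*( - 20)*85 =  - 37400 = -2^3*5^2 * 11^1*17^1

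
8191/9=8191/9 = 910.11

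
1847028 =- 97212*( - 19 )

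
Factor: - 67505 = - 5^1 * 23^1*587^1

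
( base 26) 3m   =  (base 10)100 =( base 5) 400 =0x64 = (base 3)10201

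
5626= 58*97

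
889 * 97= 86233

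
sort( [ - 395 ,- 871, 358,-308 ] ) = [-871,- 395, - 308, 358]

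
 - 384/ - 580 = 96/145 = 0.66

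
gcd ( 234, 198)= 18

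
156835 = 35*4481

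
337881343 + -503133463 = - 165252120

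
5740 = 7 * 820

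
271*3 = 813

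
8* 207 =1656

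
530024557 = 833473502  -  303448945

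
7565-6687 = 878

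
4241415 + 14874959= 19116374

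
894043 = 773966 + 120077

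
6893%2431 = 2031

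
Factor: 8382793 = 223^1*37591^1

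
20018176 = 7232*2768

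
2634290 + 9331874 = 11966164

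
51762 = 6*8627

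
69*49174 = 3393006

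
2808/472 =351/59 =5.95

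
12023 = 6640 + 5383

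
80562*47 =3786414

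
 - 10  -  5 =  - 15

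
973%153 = 55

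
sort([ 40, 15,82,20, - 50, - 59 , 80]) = [- 59, - 50, 15, 20, 40,  80,82 ] 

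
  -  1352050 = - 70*19315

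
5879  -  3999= 1880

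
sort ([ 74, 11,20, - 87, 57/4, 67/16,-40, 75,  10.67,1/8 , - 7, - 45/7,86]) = [ - 87,  -  40, - 7, - 45/7,1/8,  67/16,  10.67,11,  57/4, 20,74,75, 86 ]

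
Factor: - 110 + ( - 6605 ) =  - 6715 = - 5^1*17^1*79^1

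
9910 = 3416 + 6494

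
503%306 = 197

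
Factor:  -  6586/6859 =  - 2^1 *19^( - 3 ) * 37^1 * 89^1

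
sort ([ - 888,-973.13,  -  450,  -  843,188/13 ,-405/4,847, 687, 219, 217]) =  [ - 973.13, - 888, - 843, - 450,-405/4, 188/13 , 217,219,687,847 ] 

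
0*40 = 0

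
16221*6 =97326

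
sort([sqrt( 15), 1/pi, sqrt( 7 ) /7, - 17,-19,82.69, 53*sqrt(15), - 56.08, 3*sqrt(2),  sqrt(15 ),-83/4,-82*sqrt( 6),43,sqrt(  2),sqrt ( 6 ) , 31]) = [ - 82*sqrt( 6) , - 56.08, - 83/4, - 19, - 17, 1/pi, sqrt (7)/7,sqrt( 2 ),  sqrt( 6),sqrt( 15 ), sqrt( 15),  3 * sqrt(2 ) , 31,  43, 82.69,  53*sqrt(  15 ) ]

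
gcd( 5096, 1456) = 728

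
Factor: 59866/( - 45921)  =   - 2^1  *  3^( - 1)*37^1*809^1*15307^( - 1)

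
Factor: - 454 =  - 2^1*227^1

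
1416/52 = 354/13= 27.23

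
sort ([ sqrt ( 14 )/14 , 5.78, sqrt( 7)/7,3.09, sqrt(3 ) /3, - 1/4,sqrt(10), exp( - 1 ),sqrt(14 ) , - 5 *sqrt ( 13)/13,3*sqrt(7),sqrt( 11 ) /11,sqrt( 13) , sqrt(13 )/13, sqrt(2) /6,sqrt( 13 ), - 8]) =[ - 8,- 5*sqrt( 13 ) /13 , - 1/4, sqrt( 2)/6, sqrt( 14 ) /14, sqrt(13 ) /13,sqrt( 11)/11 , exp( - 1), sqrt(7) /7 , sqrt( 3) /3, 3.09,sqrt( 10),sqrt(13),  sqrt ( 13 ), sqrt ( 14) , 5.78 , 3*sqrt( 7) ] 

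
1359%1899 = 1359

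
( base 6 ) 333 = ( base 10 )129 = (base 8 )201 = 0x81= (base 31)45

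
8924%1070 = 364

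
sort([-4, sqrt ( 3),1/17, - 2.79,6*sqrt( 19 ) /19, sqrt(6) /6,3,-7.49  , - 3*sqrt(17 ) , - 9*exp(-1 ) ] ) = [ - 3*sqrt( 17), - 7.49, - 4, - 9*exp( - 1 ), -2.79,1/17,sqrt( 6 )/6,6*sqrt(19)/19,sqrt( 3 ),3]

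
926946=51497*18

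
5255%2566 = 123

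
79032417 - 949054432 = - 870022015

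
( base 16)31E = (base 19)240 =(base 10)798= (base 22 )1e6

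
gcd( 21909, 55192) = 1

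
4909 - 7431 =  - 2522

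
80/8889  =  80/8889  =  0.01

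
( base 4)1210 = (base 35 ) 2u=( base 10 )100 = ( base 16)64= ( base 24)44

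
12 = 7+5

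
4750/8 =2375/4= 593.75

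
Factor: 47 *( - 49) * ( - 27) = 3^3 * 7^2*47^1 = 62181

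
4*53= 212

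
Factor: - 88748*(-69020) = 2^4*5^1*7^1*11^1 * 17^1*29^1*2017^1 = 6125386960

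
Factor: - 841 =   -  29^2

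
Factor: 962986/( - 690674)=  - 113^1*151^( - 1) *2287^(- 1)*4261^1   =  - 481493/345337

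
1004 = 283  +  721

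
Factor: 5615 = 5^1*1123^1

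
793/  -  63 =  - 793/63 = -  12.59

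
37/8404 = 37/8404 = 0.00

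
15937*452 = 7203524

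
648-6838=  - 6190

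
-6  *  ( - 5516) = 33096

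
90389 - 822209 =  - 731820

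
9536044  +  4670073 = 14206117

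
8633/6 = 1438  +  5/6 = 1438.83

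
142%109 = 33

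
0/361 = 0 = 0.00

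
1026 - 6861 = - 5835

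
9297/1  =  9297 = 9297.00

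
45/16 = 2 + 13/16 = 2.81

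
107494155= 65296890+42197265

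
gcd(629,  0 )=629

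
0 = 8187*0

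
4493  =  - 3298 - -7791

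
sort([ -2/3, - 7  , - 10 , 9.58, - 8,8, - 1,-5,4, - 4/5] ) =[ - 10, - 8, - 7, - 5,-1, - 4/5, - 2/3,4,8, 9.58 ]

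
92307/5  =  92307/5 = 18461.40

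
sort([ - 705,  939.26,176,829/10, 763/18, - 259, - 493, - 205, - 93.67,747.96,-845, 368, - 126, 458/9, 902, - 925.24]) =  [-925.24, - 845 , - 705, - 493, - 259, - 205, - 126, - 93.67, 763/18, 458/9,829/10 , 176, 368, 747.96 , 902,939.26 ] 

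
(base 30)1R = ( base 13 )45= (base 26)25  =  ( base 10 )57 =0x39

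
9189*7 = 64323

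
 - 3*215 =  - 645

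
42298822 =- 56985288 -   -  99284110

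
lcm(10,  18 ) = 90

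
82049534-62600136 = 19449398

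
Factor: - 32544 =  - 2^5*3^2*113^1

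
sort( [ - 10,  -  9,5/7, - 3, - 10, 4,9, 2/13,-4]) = [-10,  -  10, - 9,-4, -3, 2/13, 5/7, 4,9 ]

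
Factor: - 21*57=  - 1197 = - 3^2 * 7^1*19^1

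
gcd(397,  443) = 1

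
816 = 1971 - 1155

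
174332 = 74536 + 99796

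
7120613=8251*863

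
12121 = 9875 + 2246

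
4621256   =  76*60806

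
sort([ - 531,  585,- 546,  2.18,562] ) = [ - 546,-531, 2.18, 562, 585] 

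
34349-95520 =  - 61171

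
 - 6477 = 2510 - 8987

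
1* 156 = 156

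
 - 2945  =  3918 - 6863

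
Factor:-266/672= -19/48 = -  2^(  -  4)*3^(- 1)*19^1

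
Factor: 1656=2^3 * 3^2*23^1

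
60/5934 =10/989= 0.01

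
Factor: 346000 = 2^4*5^3 * 173^1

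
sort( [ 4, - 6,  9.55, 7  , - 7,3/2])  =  [ -7, - 6,3/2,4,7,9.55]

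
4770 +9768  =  14538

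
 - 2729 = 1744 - 4473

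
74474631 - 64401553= 10073078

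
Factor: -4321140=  - 2^2*3^1*5^1*72019^1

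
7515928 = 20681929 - 13166001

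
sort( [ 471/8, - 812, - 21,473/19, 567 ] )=[-812,  -  21,473/19, 471/8, 567]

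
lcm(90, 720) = 720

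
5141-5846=-705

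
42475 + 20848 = 63323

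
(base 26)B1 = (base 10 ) 287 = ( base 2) 100011111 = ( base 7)560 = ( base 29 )9Q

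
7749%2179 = 1212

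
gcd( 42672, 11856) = 48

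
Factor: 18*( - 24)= - 432=-2^4*3^3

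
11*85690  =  942590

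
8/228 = 2/57 = 0.04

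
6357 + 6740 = 13097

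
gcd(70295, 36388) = 827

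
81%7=4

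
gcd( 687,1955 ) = 1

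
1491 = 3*497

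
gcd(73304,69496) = 952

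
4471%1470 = 61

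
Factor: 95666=2^1*31^1* 1543^1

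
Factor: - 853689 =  - 3^1*17^1*19^1*881^1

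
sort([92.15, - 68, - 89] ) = [-89, - 68, 92.15 ]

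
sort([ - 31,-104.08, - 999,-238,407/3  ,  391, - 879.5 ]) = [ - 999,-879.5, - 238, - 104.08, - 31,407/3,391]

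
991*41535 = 41161185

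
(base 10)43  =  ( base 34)19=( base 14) 31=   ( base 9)47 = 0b101011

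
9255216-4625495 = 4629721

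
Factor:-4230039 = -3^1*11^2 * 43^1 * 271^1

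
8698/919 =9 + 427/919= 9.46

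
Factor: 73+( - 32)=41 = 41^1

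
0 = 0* 60545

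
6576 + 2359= 8935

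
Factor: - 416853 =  - 3^3 * 15439^1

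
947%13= 11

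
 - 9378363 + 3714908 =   -  5663455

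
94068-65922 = 28146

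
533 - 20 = 513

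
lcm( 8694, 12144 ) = 765072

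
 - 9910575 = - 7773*1275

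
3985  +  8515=12500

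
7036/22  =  3518/11 = 319.82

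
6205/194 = 31 + 191/194 = 31.98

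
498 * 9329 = 4645842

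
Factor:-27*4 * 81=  - 2^2*3^7  =  - 8748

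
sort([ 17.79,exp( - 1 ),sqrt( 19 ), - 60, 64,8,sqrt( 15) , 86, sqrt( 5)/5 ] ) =[ - 60, exp( - 1 ), sqrt( 5 ) /5,  sqrt( 15),sqrt(19 ), 8, 17.79  ,  64, 86]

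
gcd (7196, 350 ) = 14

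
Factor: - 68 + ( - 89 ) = -157^1=- 157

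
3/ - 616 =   -  1 +613/616 = - 0.00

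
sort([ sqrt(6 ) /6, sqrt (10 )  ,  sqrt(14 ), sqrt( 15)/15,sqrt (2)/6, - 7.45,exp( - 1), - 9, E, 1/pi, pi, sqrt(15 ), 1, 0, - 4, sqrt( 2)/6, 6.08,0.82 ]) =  [ - 9, - 7.45,  -  4, 0, sqrt ( 2 )/6, sqrt( 2 ) /6, sqrt( 15 )/15,1/pi, exp(-1), sqrt( 6 )/6, 0.82, 1,E, pi, sqrt( 10), sqrt(14), sqrt ( 15), 6.08]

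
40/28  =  10/7 = 1.43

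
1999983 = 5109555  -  3109572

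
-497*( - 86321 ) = 42901537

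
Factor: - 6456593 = - 11^1*13^1*163^1*277^1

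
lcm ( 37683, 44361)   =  3504519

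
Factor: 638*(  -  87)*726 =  - 40297356  =  - 2^2*3^2*11^3*29^2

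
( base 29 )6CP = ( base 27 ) 7bj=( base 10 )5419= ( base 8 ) 12453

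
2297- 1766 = 531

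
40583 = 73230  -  32647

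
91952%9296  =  8288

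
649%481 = 168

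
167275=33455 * 5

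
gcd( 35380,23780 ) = 580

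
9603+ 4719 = 14322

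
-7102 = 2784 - 9886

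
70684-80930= - 10246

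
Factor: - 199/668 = -2^( - 2) * 167^( - 1 ) *199^1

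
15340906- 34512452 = -19171546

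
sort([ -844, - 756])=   [ - 844, - 756]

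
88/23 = 88/23 = 3.83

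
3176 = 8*397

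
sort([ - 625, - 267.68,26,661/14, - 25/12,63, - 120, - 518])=[  -  625, - 518, - 267.68, - 120, - 25/12,  26, 661/14 , 63 ]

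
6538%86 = 2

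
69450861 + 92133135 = 161583996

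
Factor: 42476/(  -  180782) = -82/349 = - 2^1*41^1*349^(  -  1) 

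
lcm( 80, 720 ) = 720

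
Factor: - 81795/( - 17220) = 19/4 = 2^( - 2)*19^1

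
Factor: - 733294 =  - 2^1* 29^1*47^1*269^1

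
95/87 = 1 + 8/87 = 1.09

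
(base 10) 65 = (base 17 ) 3E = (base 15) 45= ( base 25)2f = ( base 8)101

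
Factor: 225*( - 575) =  - 129375 = - 3^2*5^4*23^1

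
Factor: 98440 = 2^3*5^1*23^1*107^1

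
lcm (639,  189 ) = 13419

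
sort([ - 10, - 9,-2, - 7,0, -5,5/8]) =[ - 10, -9, - 7, - 5,-2,  0, 5/8 ] 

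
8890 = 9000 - 110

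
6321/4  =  1580  +  1/4  =  1580.25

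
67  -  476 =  - 409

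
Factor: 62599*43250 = 2707406750 = 2^1*5^3*59^1 *173^1*1061^1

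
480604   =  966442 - 485838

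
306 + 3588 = 3894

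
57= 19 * 3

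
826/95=8 +66/95 = 8.69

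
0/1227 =0 = 0.00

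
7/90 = 7/90 = 0.08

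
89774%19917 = 10106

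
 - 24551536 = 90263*( - 272 ) 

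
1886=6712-4826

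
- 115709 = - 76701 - 39008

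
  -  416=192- 608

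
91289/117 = 91289/117 = 780.25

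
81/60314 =81/60314 = 0.00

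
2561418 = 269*9522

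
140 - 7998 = -7858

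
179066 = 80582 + 98484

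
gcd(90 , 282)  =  6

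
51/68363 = 51/68363 = 0.00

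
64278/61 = 1053 + 45/61 = 1053.74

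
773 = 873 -100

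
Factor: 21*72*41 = 2^3 * 3^3*7^1*41^1 = 61992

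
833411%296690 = 240031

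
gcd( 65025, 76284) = 9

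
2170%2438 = 2170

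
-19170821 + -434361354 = - 453532175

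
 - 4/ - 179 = 4/179   =  0.02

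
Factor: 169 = 13^2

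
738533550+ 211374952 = 949908502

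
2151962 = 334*6443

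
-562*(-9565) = 5375530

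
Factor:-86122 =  - 2^1*17^2*149^1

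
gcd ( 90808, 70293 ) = 1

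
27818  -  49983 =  - 22165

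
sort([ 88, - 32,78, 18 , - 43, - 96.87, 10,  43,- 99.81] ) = [-99.81, - 96.87, - 43, - 32,10,  18,43,78 , 88]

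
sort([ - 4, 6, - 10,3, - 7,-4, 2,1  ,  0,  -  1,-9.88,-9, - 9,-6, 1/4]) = [-10, - 9.88,-9,-9,  -  7, - 6, - 4,-4, - 1,0,1/4 , 1,2, 3,6 ] 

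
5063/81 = 62  +  41/81 = 62.51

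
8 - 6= 2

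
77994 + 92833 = 170827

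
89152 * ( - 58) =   -  5170816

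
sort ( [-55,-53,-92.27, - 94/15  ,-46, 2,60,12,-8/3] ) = [- 92.27 ,-55,  -  53,- 46,- 94/15, - 8/3, 2,12, 60]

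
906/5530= 453/2765  =  0.16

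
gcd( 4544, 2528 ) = 32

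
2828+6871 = 9699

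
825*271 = 223575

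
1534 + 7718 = 9252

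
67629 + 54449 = 122078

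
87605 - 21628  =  65977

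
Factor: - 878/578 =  - 17^( - 2) * 439^1 = -439/289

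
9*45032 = 405288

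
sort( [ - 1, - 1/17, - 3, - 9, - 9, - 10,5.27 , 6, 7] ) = [ - 10 , - 9,-9 , - 3,-1 , - 1/17,5.27,6,  7]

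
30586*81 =2477466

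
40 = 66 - 26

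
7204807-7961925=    -757118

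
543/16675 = 543/16675= 0.03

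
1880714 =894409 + 986305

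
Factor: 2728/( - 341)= -8 = -  2^3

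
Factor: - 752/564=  - 2^2  *3^( - 1 )= - 4/3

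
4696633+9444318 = 14140951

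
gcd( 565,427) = 1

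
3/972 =1/324= 0.00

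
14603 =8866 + 5737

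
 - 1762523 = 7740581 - 9503104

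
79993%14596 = 7013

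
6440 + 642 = 7082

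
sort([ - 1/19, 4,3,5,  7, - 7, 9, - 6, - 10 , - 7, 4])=[ - 10, - 7, - 7, - 6, - 1/19,3,4, 4,5, 7,9] 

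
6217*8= 49736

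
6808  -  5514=1294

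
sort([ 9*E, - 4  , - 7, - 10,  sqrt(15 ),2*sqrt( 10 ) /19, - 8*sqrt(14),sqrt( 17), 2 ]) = [ - 8*sqrt (14 ), - 10, - 7, - 4,2*sqrt( 10 )/19, 2, sqrt(15),  sqrt(17 ) , 9 * E ] 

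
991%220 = 111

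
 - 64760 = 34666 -99426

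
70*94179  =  6592530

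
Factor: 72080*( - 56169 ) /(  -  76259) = 4048661520/76259  =  2^4*3^2*5^1*17^1*53^1*79^2 * 76259^(-1 ) 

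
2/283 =2/283= 0.01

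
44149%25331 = 18818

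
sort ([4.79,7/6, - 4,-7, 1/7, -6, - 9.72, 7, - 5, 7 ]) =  [ - 9.72, - 7,-6, - 5, - 4, 1/7,7/6,  4.79, 7,7] 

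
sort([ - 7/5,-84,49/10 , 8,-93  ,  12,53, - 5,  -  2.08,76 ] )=[ - 93, -84,  -  5,  -  2.08, -7/5, 49/10,8,12,53, 76]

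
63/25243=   63/25243 =0.00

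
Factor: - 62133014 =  - 2^1*61^1*509287^1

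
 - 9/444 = -3/148 = - 0.02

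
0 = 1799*0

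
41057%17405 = 6247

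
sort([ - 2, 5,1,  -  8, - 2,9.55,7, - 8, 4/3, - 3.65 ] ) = [ - 8, -8, - 3.65, - 2, - 2, 1,4/3,5,7,9.55 ]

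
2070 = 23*90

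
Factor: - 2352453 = - 3^1*379^1* 2069^1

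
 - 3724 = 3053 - 6777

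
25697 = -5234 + 30931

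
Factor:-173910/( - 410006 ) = 3^1*5^1*11^1*389^(-1) = 165/389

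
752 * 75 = 56400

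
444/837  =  148/279  =  0.53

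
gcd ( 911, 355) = 1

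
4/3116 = 1/779 = 0.00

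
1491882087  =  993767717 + 498114370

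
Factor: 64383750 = 2^1*3^2*5^4 * 59^1*97^1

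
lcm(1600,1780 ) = 142400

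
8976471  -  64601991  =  -55625520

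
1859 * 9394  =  17463446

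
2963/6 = 493+5/6  =  493.83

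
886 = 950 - 64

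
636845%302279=32287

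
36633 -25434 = 11199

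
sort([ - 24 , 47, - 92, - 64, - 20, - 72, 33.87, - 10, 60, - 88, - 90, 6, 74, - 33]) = [ - 92, - 90 , - 88, - 72 , - 64, - 33, - 24, - 20,  -  10, 6 , 33.87, 47,  60,74]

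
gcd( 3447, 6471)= 9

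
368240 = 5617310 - 5249070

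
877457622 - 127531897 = 749925725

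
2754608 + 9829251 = 12583859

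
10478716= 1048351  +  9430365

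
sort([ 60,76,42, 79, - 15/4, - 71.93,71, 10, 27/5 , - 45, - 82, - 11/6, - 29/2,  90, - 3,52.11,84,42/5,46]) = [  -  82, - 71.93, - 45, - 29/2 ,-15/4, - 3, - 11/6, 27/5, 42/5 , 10,42,46,52.11, 60,71,76,79,84,  90]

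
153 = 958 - 805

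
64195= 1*64195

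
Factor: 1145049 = 3^1*239^1*1597^1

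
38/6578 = 19/3289 = 0.01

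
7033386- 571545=6461841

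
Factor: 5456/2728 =2^1 = 2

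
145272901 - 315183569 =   -  169910668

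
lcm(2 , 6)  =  6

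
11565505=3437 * 3365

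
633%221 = 191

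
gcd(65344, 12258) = 2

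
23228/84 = 5807/21 = 276.52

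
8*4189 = 33512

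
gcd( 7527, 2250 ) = 3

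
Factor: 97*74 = 7178 = 2^1*37^1*97^1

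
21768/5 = 4353+3/5=4353.60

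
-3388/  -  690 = 4 + 314/345 = 4.91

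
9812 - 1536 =8276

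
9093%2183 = 361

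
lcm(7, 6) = 42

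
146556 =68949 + 77607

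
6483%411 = 318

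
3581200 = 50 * 71624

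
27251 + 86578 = 113829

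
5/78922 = 5/78922 =0.00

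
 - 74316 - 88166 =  - 162482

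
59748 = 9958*6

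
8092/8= 1011  +  1/2 = 1011.50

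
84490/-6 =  - 42245/3 =-14081.67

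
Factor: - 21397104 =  - 2^4*3^2*139^1*1069^1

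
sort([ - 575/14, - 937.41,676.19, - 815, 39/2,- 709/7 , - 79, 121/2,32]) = [ - 937.41, - 815, - 709/7, - 79, - 575/14,39/2, 32,121/2, 676.19]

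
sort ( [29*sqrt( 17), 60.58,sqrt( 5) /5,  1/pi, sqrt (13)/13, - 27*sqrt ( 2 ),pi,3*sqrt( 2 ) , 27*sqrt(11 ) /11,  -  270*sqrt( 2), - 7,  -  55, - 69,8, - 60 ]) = [-270*sqrt ( 2 ), - 69, - 60, - 55,-27 * sqrt(2), -7,  sqrt( 13)/13, 1/pi,  sqrt( 5) /5 , pi, 3*sqrt( 2) , 8,27*sqrt( 11 ) /11, 60.58,29*sqrt( 17 ) ]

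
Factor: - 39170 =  - 2^1 * 5^1*3917^1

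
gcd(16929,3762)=1881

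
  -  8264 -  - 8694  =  430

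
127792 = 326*392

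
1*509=509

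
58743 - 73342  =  -14599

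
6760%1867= 1159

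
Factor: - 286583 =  - 11^1 * 26053^1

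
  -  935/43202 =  - 1 + 42267/43202 = - 0.02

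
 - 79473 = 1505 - 80978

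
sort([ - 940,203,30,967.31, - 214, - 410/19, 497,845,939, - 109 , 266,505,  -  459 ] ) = [-940, - 459, - 214, - 109, - 410/19,30,203,266, 497,505,845,939,  967.31] 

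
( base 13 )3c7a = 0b10001000010000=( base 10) 8720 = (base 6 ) 104212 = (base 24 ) f38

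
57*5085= 289845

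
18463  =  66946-48483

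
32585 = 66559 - 33974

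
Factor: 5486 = 2^1*13^1*211^1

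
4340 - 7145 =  - 2805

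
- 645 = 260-905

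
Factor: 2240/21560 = 8/77 = 2^3*7^( - 1)*11^( - 1)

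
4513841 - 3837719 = 676122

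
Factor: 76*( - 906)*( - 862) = 59353872 = 2^4*3^1*19^1*151^1*431^1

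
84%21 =0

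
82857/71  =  1167 = 1167.00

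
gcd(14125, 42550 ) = 25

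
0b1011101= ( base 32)2t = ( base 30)33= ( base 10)93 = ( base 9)113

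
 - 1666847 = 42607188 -44274035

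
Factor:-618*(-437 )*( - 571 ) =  - 154207686 = - 2^1*3^1*19^1*23^1*103^1 * 571^1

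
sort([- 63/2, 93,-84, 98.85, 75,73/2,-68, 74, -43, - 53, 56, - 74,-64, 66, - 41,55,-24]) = [ -84 , - 74,-68,-64,-53, - 43,-41,-63/2,-24, 73/2,55, 56,  66 , 74 , 75, 93 , 98.85 ] 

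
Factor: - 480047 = -480047^1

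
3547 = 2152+1395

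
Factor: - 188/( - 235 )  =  4/5 = 2^2*5^(-1) 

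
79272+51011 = 130283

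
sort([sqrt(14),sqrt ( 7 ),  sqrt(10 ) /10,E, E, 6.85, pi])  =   [sqrt(10) /10, sqrt(7), E, E, pi , sqrt(14) , 6.85]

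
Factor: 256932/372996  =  549/797 = 3^2*61^1*797^( - 1) 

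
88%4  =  0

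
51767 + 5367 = 57134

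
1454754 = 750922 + 703832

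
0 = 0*49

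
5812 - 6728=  - 916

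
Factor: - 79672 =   -  2^3*23^1*433^1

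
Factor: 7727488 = 2^7*73^1*827^1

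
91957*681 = 62622717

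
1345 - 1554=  - 209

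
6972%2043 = 843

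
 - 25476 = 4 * (-6369)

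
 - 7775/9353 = -1 + 1578/9353 = - 0.83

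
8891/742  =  8891/742 = 11.98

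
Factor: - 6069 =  - 3^1*7^1*17^2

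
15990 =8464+7526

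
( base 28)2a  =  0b1000010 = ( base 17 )3f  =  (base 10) 66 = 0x42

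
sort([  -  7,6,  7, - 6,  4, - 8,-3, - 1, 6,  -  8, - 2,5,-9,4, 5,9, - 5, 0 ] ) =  [ - 9,-8, - 8,-7, - 6, - 5, -3, - 2, - 1, 0, 4, 4  ,  5, 5, 6, 6, 7, 9]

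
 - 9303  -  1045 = -10348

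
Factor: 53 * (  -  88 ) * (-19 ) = 88616 = 2^3*11^1*19^1 * 53^1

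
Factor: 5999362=2^1*47^1 * 63823^1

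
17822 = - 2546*( - 7) 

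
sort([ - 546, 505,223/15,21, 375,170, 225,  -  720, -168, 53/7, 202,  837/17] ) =[-720, - 546, - 168, 53/7, 223/15, 21,837/17, 170, 202, 225, 375, 505 ] 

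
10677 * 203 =2167431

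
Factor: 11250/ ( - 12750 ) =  - 15/17 = - 3^1*5^1*17^(  -  1 ) 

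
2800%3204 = 2800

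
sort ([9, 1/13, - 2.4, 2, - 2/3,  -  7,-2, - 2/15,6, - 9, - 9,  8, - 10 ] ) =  [ - 10, -9, - 9,  -  7, - 2.4, - 2,-2/3, - 2/15, 1/13, 2, 6, 8, 9]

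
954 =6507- 5553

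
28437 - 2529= 25908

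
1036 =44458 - 43422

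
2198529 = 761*2889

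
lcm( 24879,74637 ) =74637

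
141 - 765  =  -624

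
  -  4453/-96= 46 + 37/96 = 46.39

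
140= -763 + 903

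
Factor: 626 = 2^1*313^1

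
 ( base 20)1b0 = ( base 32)JC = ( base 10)620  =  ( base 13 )389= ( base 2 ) 1001101100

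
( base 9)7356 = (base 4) 1110111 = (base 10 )5397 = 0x1515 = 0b1010100010101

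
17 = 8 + 9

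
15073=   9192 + 5881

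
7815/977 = 7 + 976/977 = 8.00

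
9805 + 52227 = 62032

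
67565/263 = 67565/263= 256.90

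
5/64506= 5/64506 = 0.00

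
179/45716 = 179/45716 =0.00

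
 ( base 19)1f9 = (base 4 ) 22033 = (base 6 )3011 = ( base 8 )1217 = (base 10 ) 655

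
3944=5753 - 1809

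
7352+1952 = 9304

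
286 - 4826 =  - 4540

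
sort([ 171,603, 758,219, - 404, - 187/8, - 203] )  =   [ - 404,-203, - 187/8,171, 219, 603,  758] 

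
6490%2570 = 1350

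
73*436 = 31828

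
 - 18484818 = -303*61006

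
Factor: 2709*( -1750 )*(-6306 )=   2^2*3^3*5^3*7^2*43^1 *1051^1 = 29895169500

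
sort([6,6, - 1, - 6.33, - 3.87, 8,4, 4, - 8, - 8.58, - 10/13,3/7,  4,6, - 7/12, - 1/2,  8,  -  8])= [ - 8.58, - 8, - 8, - 6.33, - 3.87,-1,-10/13 , - 7/12, - 1/2,  3/7,  4,  4, 4,  6, 6, 6,8,  8 ]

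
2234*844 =1885496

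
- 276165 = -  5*55233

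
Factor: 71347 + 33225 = 104572  =  2^2*13^1*2011^1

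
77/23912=11/3416  =  0.00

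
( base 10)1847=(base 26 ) 2j1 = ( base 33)1mw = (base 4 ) 130313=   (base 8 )3467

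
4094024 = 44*93046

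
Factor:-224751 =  - 3^1*19^1*3943^1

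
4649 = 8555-3906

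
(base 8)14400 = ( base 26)9C4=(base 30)73a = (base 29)7hk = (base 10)6400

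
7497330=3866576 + 3630754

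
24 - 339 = -315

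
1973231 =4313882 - 2340651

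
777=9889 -9112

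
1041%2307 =1041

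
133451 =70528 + 62923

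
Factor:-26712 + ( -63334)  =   - 2^1*11^1*4093^1 = - 90046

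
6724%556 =52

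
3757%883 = 225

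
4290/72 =59 + 7/12 = 59.58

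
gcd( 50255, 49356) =1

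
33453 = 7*4779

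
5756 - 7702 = -1946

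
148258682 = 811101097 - 662842415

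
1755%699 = 357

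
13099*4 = 52396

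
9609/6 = 3203/2 = 1601.50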